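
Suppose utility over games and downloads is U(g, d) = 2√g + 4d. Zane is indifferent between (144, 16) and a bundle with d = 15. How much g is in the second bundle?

U(144, 16) = 88.
Set U(g, 15) = 88 and solve.
With d = 15: 2√g = 88 − 4·15 = 28, so √g = 14 and g = 196.
Check: U(196, 15) = 88.

g = 196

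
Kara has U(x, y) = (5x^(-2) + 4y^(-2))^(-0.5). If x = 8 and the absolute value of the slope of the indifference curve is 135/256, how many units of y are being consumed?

y = 6

For CES with ρ = -2, MRS = (5/4)·(y/x)^3.
Setting (5/4)·(y/8)^3 = 135/256 gives (y/8)^3 = 27/64, so y/8 = 0.75 and y = 6.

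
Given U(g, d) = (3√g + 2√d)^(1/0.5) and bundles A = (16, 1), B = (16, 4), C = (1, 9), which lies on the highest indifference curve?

Bundle B

Evaluate utility at each bundle:
U(A) = 196.000.
U(B) = 256.000.
U(C) = 81.000.
Highest utility is B, so B ≻ A ≻ C.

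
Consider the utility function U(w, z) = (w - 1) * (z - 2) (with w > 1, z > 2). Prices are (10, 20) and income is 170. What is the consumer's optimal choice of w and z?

w* = 7, z* = 5

MU_w = (z−2), MU_z = (w−1).
MRS = (z−2)/(w−1).
Tangency: set MRS = p_w/p_z = 10/20 = 0.5.
So (z − 2)/(w − 1) = 0.5, i.e. (z − 2) = 0.5·(w − 1).
Rewrite the budget in excess-of-subsistence terms: 10·(w − 1) + 20·(z − 2) = 170 − 10·1 − 20·2 = 120.
Substituting, 20·(w − 1) = 120, so w − 1 = 6 and w* = 7.
Then z − 2 = 0.5·6 = 3, so z* = 5.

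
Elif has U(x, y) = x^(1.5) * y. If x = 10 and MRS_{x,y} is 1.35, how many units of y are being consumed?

MU_x = 1.5·√x·y and MU_y = x^(1.5).
MRS = MU_x/MU_y = (1.5)·y/x.
Substitute x = 10: MRS = y/(20/3). Setting y/(20/3) = 1.35 gives y = 1.35·(20/3) = 9.

y = 9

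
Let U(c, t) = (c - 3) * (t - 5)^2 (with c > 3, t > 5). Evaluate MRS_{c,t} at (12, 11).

MRS = 1/3

MU_c = (t−5)^2, MU_t = 2·(c−3)·(t−5).
MRS = (1/2)·(t−5)/(c−3).
At (12, 11): MRS = 1/3.
The indifference curve has slope −1/3 at this bundle.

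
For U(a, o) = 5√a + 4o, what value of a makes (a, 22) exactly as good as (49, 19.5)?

U(49, 19.5) = 113.
Set U(a, 22) = 113 and solve.
With o = 22: 5√a = 113 − 4·22 = 25, so √a = 5 and a = 25.
Check: U(25, 22) = 113.

a = 25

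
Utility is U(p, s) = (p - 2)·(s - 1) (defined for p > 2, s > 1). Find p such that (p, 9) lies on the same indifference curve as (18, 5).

U(18, 5) = 64.
Set U(p, 9) = 64 and solve.
With s = 9: (9 − 1) = 8, so (p − 2) = 64/8 = 8.
So p = 2 + 8 = 10.
Check: U(10, 9) = 64.

p = 10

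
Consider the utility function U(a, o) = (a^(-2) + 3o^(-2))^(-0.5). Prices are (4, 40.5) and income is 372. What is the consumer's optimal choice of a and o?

For CES with ρ = -2, MRS = (1/3)·(o/a)^3.
Tangency: set MRS = p_a/p_o = 4/40.5 = 8/81.
So (o/a)^3 = 8/27; taking the cube root, o/a = 2/3, i.e. o = (2/3)·a.
Substitute into the budget 4·a + 40.5·o = 372: 31·a = 372, so a* = 12 and o* = (2/3)·12 = 8.

a* = 12, o* = 8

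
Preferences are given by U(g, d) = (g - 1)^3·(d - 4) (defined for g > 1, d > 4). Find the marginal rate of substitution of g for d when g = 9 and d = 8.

MU_g = 3·(g−1)^2·(d−4), MU_d = (g−1)^3.
MRS = (3/1)·(d−4)/(g−1).
At (9, 8): MRS = 1.5.
The indifference curve has slope −1.5 at this bundle.

MRS = 1.5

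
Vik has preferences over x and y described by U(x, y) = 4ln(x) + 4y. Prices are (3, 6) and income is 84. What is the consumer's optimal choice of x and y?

x* = 2, y* = 13

MU_x = 4/x, MU_y = 4.
MRS = 4/x ÷ 4.
Tangency: set MRS = p_x/p_y = 3/6 = 0.5.
MRS depends only on x: 1/x = 0.5 ⇒ x* = 1/0.5 = 2.
From the budget, 6·y = 84 − 3·2 = 78, so y* = 13.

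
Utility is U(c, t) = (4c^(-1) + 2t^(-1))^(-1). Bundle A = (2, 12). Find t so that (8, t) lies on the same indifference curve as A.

t = 1.2

U depends on (c, t) only through S = 4c^(-1) + 2t^(-1), so equal utility means equal S. At (2, 12): S = 13/6.
With c = 8: 4·8^(-1) = 0.5, so 2t^(-1) = 13/6 − 0.5 = 5/3, i.e. t^(-1) = 5/6.
Hence t = 1/(5/6) = 1.2.
Check: U(8, 1.2) = 0.4615.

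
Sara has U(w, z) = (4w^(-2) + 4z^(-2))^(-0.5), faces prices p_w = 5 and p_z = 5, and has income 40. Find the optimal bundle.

w* = 4, z* = 4

For CES with ρ = -2, MRS = (z/w)^3.
Tangency: set MRS = p_w/p_z = 5/5 = 1.
So (z/w)^3 = 1; taking the cube root, z/w = 1, i.e. z = w.
Substitute into the budget 5·w + 5·z = 40: 10·w = 40, so w* = 4 and z* = 4.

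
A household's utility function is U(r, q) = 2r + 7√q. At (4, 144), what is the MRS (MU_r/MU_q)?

MU_r = 2, MU_q = 7/(2√q).
MRS = 2 ÷ (7/(2√q)).
At (4, 144): MRS = 48/7.
So at (4, 144) the consumer would give up 48/7 units of q for one more unit of r.

MRS = 48/7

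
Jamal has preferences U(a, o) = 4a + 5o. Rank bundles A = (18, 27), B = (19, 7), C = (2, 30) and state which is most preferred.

Evaluate utility at each bundle:
U(A) = 207.
U(B) = 111.
U(C) = 158.
Highest utility is A, so A ≻ C ≻ B.

Bundle A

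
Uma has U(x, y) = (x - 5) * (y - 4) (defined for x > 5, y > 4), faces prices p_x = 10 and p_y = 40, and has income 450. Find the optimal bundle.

MU_x = (y−4), MU_y = (x−5).
MRS = (y−4)/(x−5).
Tangency: set MRS = p_x/p_y = 10/40 = 0.25.
So (y − 4)/(x − 5) = 0.25, i.e. (y − 4) = 0.25·(x − 5).
Rewrite the budget in excess-of-subsistence terms: 10·(x − 5) + 40·(y − 4) = 450 − 10·5 − 40·4 = 240.
Substituting, 20·(x − 5) = 240, so x − 5 = 12 and x* = 17.
Then y − 4 = 0.25·12 = 3, so y* = 7.

x* = 17, y* = 7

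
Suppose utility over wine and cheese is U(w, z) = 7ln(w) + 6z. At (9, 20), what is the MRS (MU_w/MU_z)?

MU_w = 7/w, MU_z = 6.
MRS = 7/w ÷ 6.
At (9, 20): MRS = 7/54.
So at (9, 20) the consumer would give up 7/54 units of z for one more unit of w.

MRS = 7/54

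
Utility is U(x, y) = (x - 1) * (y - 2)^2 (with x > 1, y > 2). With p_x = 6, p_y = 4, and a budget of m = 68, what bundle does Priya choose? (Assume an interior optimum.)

x* = 4, y* = 11

MU_x = (y−2)^2, MU_y = 2·(x−1)·(y−2).
MRS = (1/2)·(y−2)/(x−1).
Tangency: set MRS = p_x/p_y = 6/4 = 1.5.
So (1/2)·(y − 2)/(x − 1) = 1.5, i.e. (y − 2) = 3·(x − 1).
Rewrite the budget in excess-of-subsistence terms: 6·(x − 1) + 4·(y − 2) = 68 − 6·1 − 4·2 = 54.
Substituting, 18·(x − 1) = 54, so x − 1 = 3 and x* = 4.
Then y − 2 = 3·3 = 9, so y* = 11.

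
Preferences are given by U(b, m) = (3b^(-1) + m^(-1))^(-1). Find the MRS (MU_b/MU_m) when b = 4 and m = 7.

For CES with ρ = -1, MRS = (3/1)·(m/b)^2.
At (4, 7): MRS = 147/16.
So at (4, 7) the consumer would give up 147/16 units of m for one more unit of b.

MRS = 147/16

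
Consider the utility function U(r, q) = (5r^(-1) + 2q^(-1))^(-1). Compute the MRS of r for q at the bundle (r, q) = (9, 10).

For CES with ρ = -1, MRS = (5/2)·(q/r)^2.
At (9, 10): MRS = 250/81.
So at (9, 10) the consumer would give up 250/81 units of q for one more unit of r.

MRS = 250/81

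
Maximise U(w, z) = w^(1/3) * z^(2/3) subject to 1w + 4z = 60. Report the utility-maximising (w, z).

MU_w = 1/3·w^(-2/3)·z^(2/3) and MU_z = 2/3·w^(1/3)·z^(-1/3).
MRS = MU_w/MU_z = (0.5)·z/w.
Tangency: set MRS = p_w/p_z = 1/4 = 0.25.
So (0.5)·z/w = 0.25, i.e. z = 0.5·w.
Substitute into the budget 1·w + 4·z = 60: 3·w = 60, so w* = 20.
Then z* = 0.5·20 = 10.

w* = 20, z* = 10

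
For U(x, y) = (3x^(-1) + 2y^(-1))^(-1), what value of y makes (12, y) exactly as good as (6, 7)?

U depends on (x, y) only through S = 3x^(-1) + 2y^(-1), so equal utility means equal S. At (6, 7): S = 11/14.
With x = 12: 3·12^(-1) = 0.25, so 2y^(-1) = 11/14 − 0.25 = 15/28, i.e. y^(-1) = 15/56.
Hence y = 1/(15/56) = 56/15.
Check: U(12, 56/15) = 1.2727.

y = 56/15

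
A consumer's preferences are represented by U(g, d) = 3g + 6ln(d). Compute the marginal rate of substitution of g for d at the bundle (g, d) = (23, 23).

MRS = 11.5

MU_g = 3, MU_d = 6/d.
MRS = 3 ÷ (6/d).
At (23, 23): MRS = 11.5.
That is, one extra unit of g is worth 11.5 units of d at the margin.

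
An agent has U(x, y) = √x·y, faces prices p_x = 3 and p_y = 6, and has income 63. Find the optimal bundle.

x* = 7, y* = 7

MU_x = 0.5·x^(-0.5)·y and MU_y = √x.
MRS = MU_x/MU_y = (0.5)·y/x.
Tangency: set MRS = p_x/p_y = 3/6 = 0.5.
So (0.5)·y/x = 0.5, i.e. y = x.
Substitute into the budget 3·x + 6·y = 63: 9·x = 63, so x* = 7.
Then y* = 7.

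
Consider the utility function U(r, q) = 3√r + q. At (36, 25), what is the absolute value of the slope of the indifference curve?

MU_r = 3/(2√r), MU_q = 1.
MRS = 3/(2√r) ÷ 1.
At (36, 25): MRS = 0.25.
The indifference curve has slope −0.25 at this bundle.

MRS = 0.25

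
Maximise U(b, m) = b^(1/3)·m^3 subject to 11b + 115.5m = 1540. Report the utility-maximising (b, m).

b* = 14, m* = 12

MU_b = 1/3·b^(-2/3)·m^3 and MU_m = 3·b^(1/3)·m^2.
MRS = MU_b/MU_m = (1/9)·m/b.
Tangency: set MRS = p_b/p_m = 11/115.5 = 2/21.
So (1/9)·m/b = 2/21, i.e. m = (6/7)·b.
Substitute into the budget 11·b + 115.5·m = 1540: 110·b = 1540, so b* = 14.
Then m* = (6/7)·14 = 12.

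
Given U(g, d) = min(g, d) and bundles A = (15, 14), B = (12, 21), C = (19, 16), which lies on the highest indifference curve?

Evaluate utility at each bundle:
U(A) = 14.
U(B) = 12.
U(C) = 16.
Highest utility is C, so C ≻ A ≻ B.

Bundle C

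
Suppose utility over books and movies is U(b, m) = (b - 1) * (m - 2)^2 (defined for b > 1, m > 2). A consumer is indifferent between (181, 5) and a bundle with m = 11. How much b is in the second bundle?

b = 21

U(181, 5) = 1620.
Set U(b, 11) = 1620 and solve.
With m = 11: (11 − 2)^2 = 81, so (b − 1) = 1620/81 = 20.
So b = 1 + 20 = 21.
Check: U(21, 11) = 1620.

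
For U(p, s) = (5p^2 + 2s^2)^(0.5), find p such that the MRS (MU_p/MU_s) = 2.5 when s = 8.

For CES with ρ = 2, MRS = (5/2)·(s/p)^(-1).
Setting (5/2)·(8/p)^(-1) = 2.5 gives (8/p)^(-1) = 1, so 8/p = 1 and p = 8.

p = 8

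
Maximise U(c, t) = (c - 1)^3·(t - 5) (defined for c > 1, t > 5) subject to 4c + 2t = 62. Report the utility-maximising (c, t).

c* = 10, t* = 11

MU_c = 3·(c−1)^2·(t−5), MU_t = (c−1)^3.
MRS = (3/1)·(t−5)/(c−1).
Tangency: set MRS = p_c/p_t = 4/2 = 2.
So (3/1)·(t − 5)/(c − 1) = 2, i.e. (t − 5) = (2/3)·(c − 1).
Rewrite the budget in excess-of-subsistence terms: 4·(c − 1) + 2·(t − 5) = 62 − 4·1 − 2·5 = 48.
Substituting, (16/3)·(c − 1) = 48, so c − 1 = 9 and c* = 10.
Then t − 5 = (2/3)·9 = 6, so t* = 11.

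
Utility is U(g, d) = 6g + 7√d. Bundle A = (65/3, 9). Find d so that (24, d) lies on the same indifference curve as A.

U(65/3, 9) = 151.
Set U(24, d) = 151 and solve.
With g = 24: 7√d = 151 − 6·24 = 7, so √d = 1 and d = 1.
Check: U(24, 1) = 151.

d = 1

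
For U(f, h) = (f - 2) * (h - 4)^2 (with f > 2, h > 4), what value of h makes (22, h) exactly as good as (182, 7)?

U(182, 7) = 1620.
Set U(22, h) = 1620 and solve.
With f = 22: (22 − 2) = 20, so (h − 4)^2 = 1620/20 = 81.
Taking the square root (with h > 4): h − 4 = 9, so h = 13.
Check: U(22, 13) = 1620.

h = 13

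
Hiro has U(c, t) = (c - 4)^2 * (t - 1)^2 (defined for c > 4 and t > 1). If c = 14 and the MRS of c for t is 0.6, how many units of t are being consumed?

MU_c = 2·(c−4)·(t−1)^2, MU_t = 2·(c−4)^2·(t−1).
MRS = (t−1)/(c−4).
Substitute c = 14: MRS = (t − 1)/10. Setting this equal to 0.6 gives t − 1 = 0.6·10 = 6, so t = 7.

t = 7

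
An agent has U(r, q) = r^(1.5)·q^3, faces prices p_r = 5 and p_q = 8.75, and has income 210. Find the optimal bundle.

MU_r = 1.5·√r·q^3 and MU_q = 3·r^(1.5)·q^2.
MRS = MU_r/MU_q = (0.5)·q/r.
Tangency: set MRS = p_r/p_q = 5/8.75 = 4/7.
So (0.5)·q/r = 4/7, i.e. q = (8/7)·r.
Substitute into the budget 5·r + 8.75·q = 210: 15·r = 210, so r* = 14.
Then q* = (8/7)·14 = 16.

r* = 14, q* = 16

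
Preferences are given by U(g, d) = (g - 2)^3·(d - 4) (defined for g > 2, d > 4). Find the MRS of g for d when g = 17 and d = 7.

MRS = 0.6

MU_g = 3·(g−2)^2·(d−4), MU_d = (g−2)^3.
MRS = (3/1)·(d−4)/(g−2).
At (17, 7): MRS = 0.6.
That is, one extra unit of g is worth 0.6 units of d at the margin.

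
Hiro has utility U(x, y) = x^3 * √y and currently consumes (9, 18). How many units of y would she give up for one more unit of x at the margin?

MRS = 12

MU_x = 3·x^2·√y and MU_y = 0.5·x^3·y^(-0.5).
MRS = MU_x/MU_y = (6)·y/x.
At (9, 18): MRS = 12.
So at (9, 18) the consumer would give up 12 units of y for one more unit of x.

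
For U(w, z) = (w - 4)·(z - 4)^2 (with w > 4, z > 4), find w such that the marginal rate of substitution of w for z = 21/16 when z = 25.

MU_w = (z−4)^2, MU_z = 2·(w−4)·(z−4).
MRS = (1/2)·(z−4)/(w−4).
Substitute z = 25: MRS = 10.5/(w − 4). Setting this equal to 21/16 gives w − 4 = 10.5/(21/16) = 8, so w = 12.

w = 12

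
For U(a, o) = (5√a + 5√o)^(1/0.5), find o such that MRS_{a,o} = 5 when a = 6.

For CES with ρ = 0.5, MRS = √(o/a).
Setting √(o/6) = 5 gives o/6 = 25 and o = 150.

o = 150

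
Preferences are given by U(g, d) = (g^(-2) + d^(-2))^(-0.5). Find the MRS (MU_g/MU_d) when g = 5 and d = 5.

For CES with ρ = -2, MRS = (d/g)^3.
At (5, 5): MRS = 1.
So at (5, 5) the consumer would give up 1 units of d for one more unit of g.

MRS = 1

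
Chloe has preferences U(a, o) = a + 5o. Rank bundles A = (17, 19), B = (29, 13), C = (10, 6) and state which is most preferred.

Bundle A

Evaluate utility at each bundle:
U(A) = 112.
U(B) = 94.
U(C) = 40.
Highest utility is A, so A ≻ B ≻ C.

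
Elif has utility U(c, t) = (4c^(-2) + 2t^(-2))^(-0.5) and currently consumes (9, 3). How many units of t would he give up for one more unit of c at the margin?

MRS = 2/27

For CES with ρ = -2, MRS = (4/2)·(t/c)^3.
At (9, 3): MRS = 2/27.
The indifference curve has slope −2/27 at this bundle.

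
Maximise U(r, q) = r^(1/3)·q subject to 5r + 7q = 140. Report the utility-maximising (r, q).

MU_r = 1/3·r^(-2/3)·q and MU_q = r^(1/3).
MRS = MU_r/MU_q = (1/3)·q/r.
Tangency: set MRS = p_r/p_q = 5/7.
So (1/3)·q/r = 5/7, i.e. q = (15/7)·r.
Substitute into the budget 5·r + 7·q = 140: 20·r = 140, so r* = 7.
Then q* = (15/7)·7 = 15.

r* = 7, q* = 15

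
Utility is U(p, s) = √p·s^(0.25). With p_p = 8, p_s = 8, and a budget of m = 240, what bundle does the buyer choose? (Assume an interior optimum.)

MU_p = 0.5·p^(-0.5)·s^(0.25) and MU_s = 0.25·√p·s^(-0.75).
MRS = MU_p/MU_s = (2)·s/p.
Tangency: set MRS = p_p/p_s = 8/8 = 1.
So (2)·s/p = 1, i.e. s = 0.5·p.
Substitute into the budget 8·p + 8·s = 240: 12·p = 240, so p* = 20.
Then s* = 0.5·20 = 10.

p* = 20, s* = 10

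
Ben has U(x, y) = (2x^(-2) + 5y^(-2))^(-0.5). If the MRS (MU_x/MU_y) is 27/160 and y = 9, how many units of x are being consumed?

For CES with ρ = -2, MRS = (2/5)·(y/x)^3.
Setting (2/5)·(9/x)^3 = 27/160 gives (9/x)^3 = 27/64, so 9/x = 0.75 and x = 12.

x = 12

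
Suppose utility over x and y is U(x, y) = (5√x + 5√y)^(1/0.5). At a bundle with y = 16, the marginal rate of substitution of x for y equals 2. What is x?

For CES with ρ = 0.5, MRS = √(y/x).
Setting √(16/x) = 2 gives 16/x = 4 and x = 4.

x = 4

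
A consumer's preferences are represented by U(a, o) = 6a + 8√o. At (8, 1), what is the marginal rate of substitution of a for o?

MU_a = 6, MU_o = 8/(2√o).
MRS = 6 ÷ (8/(2√o)).
At (8, 1): MRS = 1.5.
So at (8, 1) the consumer would give up 1.5 units of o for one more unit of a.

MRS = 1.5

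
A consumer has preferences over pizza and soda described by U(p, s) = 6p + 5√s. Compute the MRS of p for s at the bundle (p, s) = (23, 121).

MU_p = 6, MU_s = 5/(2√s).
MRS = 6 ÷ (5/(2√s)).
At (23, 121): MRS = 26.4.
The indifference curve has slope −26.4 at this bundle.

MRS = 26.4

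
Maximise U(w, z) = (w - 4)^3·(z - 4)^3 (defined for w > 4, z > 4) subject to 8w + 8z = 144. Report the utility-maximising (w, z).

MU_w = 3·(w−4)^2·(z−4)^3, MU_z = 3·(w−4)^3·(z−4)^2.
MRS = (z−4)/(w−4).
Tangency: set MRS = p_w/p_z = 8/8 = 1.
So (z − 4)/(w − 4) = 1, i.e. (z − 4) = (w − 4).
Rewrite the budget in excess-of-subsistence terms: 8·(w − 4) + 8·(z − 4) = 144 − 8·4 − 8·4 = 80.
Substituting, 16·(w − 4) = 80, so w − 4 = 5 and w* = 9.
Then z − 4 = 5, so z* = 9.

w* = 9, z* = 9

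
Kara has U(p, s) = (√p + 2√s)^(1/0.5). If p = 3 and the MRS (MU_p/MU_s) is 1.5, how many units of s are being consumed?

For CES with ρ = 0.5, MRS = (1/2)·√(s/p).
Setting (1/2)·√(s/3) = 1.5 gives √(s/3) = 3, so s/3 = 9 and s = 27.

s = 27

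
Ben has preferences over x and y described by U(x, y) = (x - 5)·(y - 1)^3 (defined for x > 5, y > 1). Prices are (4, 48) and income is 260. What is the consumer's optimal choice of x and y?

MU_x = (y−1)^3, MU_y = 3·(x−5)·(y−1)^2.
MRS = (1/3)·(y−1)/(x−5).
Tangency: set MRS = p_x/p_y = 4/48 = 1/12.
So (1/3)·(y − 1)/(x − 5) = 1/12, i.e. (y − 1) = 0.25·(x − 5).
Rewrite the budget in excess-of-subsistence terms: 4·(x − 5) + 48·(y − 1) = 260 − 4·5 − 48·1 = 192.
Substituting, 16·(x − 5) = 192, so x − 5 = 12 and x* = 17.
Then y − 1 = 0.25·12 = 3, so y* = 4.

x* = 17, y* = 4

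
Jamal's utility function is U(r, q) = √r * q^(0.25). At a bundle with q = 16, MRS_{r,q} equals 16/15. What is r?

MU_r = 0.5·r^(-0.5)·q^(0.25) and MU_q = 0.25·√r·q^(-0.75).
MRS = MU_r/MU_q = (2)·q/r.
Substitute q = 16: MRS = 32/r. Setting 32/r = 16/15 gives r = 32/(16/15) = 30.

r = 30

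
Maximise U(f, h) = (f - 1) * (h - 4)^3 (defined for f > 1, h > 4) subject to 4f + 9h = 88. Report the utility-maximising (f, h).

f* = 4, h* = 8

MU_f = (h−4)^3, MU_h = 3·(f−1)·(h−4)^2.
MRS = (1/3)·(h−4)/(f−1).
Tangency: set MRS = p_f/p_h = 4/9.
So (1/3)·(h − 4)/(f − 1) = 4/9, i.e. (h − 4) = (4/3)·(f − 1).
Rewrite the budget in excess-of-subsistence terms: 4·(f − 1) + 9·(h − 4) = 88 − 4·1 − 9·4 = 48.
Substituting, 16·(f − 1) = 48, so f − 1 = 3 and f* = 4.
Then h − 4 = (4/3)·3 = 4, so h* = 8.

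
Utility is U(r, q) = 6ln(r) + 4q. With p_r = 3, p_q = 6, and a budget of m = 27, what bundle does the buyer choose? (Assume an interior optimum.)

r* = 3, q* = 3

MU_r = 6/r, MU_q = 4.
MRS = 6/r ÷ 4.
Tangency: set MRS = p_r/p_q = 3/6 = 0.5.
MRS depends only on r: 1.5/r = 0.5 ⇒ r* = 1.5/0.5 = 3.
From the budget, 6·q = 27 − 3·3 = 18, so q* = 3.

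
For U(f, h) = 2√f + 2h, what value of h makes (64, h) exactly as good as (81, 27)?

U(81, 27) = 72.
Set U(64, h) = 72 and solve.
With f = 64: √64 = 8, so 2h = 72 − 2·8 = 56 and h = 28.
Check: U(64, 28) = 72.

h = 28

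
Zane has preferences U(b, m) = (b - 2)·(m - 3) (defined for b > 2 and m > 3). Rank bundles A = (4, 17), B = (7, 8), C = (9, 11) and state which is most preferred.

Evaluate utility at each bundle:
U(A) = 28.
U(B) = 25.
U(C) = 56.
Highest utility is C, so C ≻ A ≻ B.

Bundle C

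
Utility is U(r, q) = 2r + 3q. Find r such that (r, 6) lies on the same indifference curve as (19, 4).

U(19, 4) = 50.
Set U(r, 6) = 50 and solve.
2r + 3·6 = 50 ⇒ 2r = 32 ⇒ r = 16.
Check: U(16, 6) = 50.

r = 16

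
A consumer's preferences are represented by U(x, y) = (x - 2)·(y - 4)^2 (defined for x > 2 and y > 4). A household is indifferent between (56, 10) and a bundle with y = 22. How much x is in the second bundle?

U(56, 10) = 1944.
Set U(x, 22) = 1944 and solve.
With y = 22: (22 − 4)^2 = 324, so (x − 2) = 1944/324 = 6.
So x = 2 + 6 = 8.
Check: U(8, 22) = 1944.

x = 8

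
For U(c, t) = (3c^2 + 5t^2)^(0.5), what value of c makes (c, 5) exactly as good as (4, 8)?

U depends on (c, t) only through S = 3c^2 + 5t^2, so equal utility means equal S. At (4, 8): S = 368.
With t = 5: 5·5^2 = 125, so 3c^2 = 368 − 125 = 243, i.e. c^2 = 81.
Hence c = √81 = 9.
Check: U(9, 5) = 19.1833.

c = 9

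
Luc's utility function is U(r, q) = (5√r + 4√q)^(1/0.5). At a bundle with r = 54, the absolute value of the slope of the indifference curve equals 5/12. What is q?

For CES with ρ = 0.5, MRS = (5/4)·√(q/r).
Setting (5/4)·√(q/54) = 5/12 gives √(q/54) = 1/3, so q/54 = 1/9 and q = 6.

q = 6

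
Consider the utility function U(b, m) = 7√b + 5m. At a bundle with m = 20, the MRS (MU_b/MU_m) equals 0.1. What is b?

b = 49

MU_b = 7/(2√b), MU_m = 5.
MRS = 7/(2√b) ÷ 5.
MRS depends only on b: 0.7/√b = 0.1 ⇒ √b = 0.7/0.1 = 7 ⇒ b = 49.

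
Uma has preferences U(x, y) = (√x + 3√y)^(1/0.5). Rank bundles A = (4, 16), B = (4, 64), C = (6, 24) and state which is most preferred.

Evaluate utility at each bundle:
U(A) = 196.000.
U(B) = 676.000.
U(C) = 294.000.
Highest utility is B, so B ≻ C ≻ A.

Bundle B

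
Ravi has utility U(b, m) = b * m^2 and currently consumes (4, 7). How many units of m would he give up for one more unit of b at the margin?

MRS = 0.875

MU_b = m^2 and MU_m = 2·b·m.
MRS = MU_b/MU_m = (1/2)·m/b.
At (4, 7): MRS = 0.875.
The indifference curve has slope −0.875 at this bundle.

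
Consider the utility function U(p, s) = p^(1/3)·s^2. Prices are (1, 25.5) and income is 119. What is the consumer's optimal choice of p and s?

p* = 17, s* = 4

MU_p = 1/3·p^(-2/3)·s^2 and MU_s = 2·p^(1/3)·s.
MRS = MU_p/MU_s = (1/6)·s/p.
Tangency: set MRS = p_p/p_s = 1/25.5 = 2/51.
So (1/6)·s/p = 2/51, i.e. s = (4/17)·p.
Substitute into the budget 1·p + 25.5·s = 119: 7·p = 119, so p* = 17.
Then s* = (4/17)·17 = 4.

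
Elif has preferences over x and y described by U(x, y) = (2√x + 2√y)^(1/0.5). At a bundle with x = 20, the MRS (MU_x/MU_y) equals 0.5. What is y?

y = 5

For CES with ρ = 0.5, MRS = √(y/x).
Setting √(y/20) = 0.5 gives y/20 = 0.25 and y = 5.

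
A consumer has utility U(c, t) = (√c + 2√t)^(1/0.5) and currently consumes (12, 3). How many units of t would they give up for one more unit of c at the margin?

For CES with ρ = 0.5, MRS = (1/2)·√(t/c).
At (12, 3): MRS = 0.25.
So at (12, 3) the consumer would give up 0.25 units of t for one more unit of c.

MRS = 0.25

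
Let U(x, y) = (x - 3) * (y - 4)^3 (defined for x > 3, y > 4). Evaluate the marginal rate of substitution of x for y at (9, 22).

MU_x = (y−4)^3, MU_y = 3·(x−3)·(y−4)^2.
MRS = (1/3)·(y−4)/(x−3).
At (9, 22): MRS = 1.
So at (9, 22) the consumer would give up 1 units of y for one more unit of x.

MRS = 1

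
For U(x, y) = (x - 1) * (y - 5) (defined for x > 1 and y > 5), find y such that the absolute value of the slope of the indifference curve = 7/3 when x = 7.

MU_x = (y−5), MU_y = (x−1).
MRS = (y−5)/(x−1).
Substitute x = 7: MRS = (y − 5)/6. Setting this equal to 7/3 gives y − 5 = (7/3)·6 = 14, so y = 19.

y = 19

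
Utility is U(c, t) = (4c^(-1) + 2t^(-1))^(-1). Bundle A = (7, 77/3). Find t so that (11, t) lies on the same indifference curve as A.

U depends on (c, t) only through S = 4c^(-1) + 2t^(-1), so equal utility means equal S. At (7, 77/3): S = 50/77.
With c = 11: 4·11^(-1) = 4/11, so 2t^(-1) = 50/77 − 4/11 = 2/7, i.e. t^(-1) = 1/7.
Hence t = 1/(1/7) = 7.
Check: U(11, 7) = 1.54.

t = 7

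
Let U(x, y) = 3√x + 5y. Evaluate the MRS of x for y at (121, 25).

MU_x = 3/(2√x), MU_y = 5.
MRS = 3/(2√x) ÷ 5.
At (121, 25): MRS = 3/110.
So at (121, 25) the consumer would give up 3/110 units of y for one more unit of x.

MRS = 3/110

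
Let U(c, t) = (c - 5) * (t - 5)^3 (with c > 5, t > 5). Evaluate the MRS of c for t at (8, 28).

MRS = 23/9

MU_c = (t−5)^3, MU_t = 3·(c−5)·(t−5)^2.
MRS = (1/3)·(t−5)/(c−5).
At (8, 28): MRS = 23/9.
That is, one extra unit of c is worth 23/9 units of t at the margin.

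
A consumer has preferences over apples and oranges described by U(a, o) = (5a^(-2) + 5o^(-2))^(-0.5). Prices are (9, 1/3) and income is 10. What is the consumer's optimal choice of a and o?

For CES with ρ = -2, MRS = (o/a)^3.
Tangency: set MRS = p_a/p_o = 9/(1/3) = 27.
So (o/a)^3 = 27; taking the cube root, o/a = 3, i.e. o = 3·a.
Substitute into the budget 9·a + (1/3)·o = 10: 10·a = 10, so a* = 1 and o* = 3·1 = 3.

a* = 1, o* = 3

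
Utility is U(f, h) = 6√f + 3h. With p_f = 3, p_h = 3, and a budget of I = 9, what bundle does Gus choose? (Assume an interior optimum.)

MU_f = 6/(2√f), MU_h = 3.
MRS = 6/(2√f) ÷ 3.
Tangency: set MRS = p_f/p_h = 3/3 = 1.
MRS depends only on f: 1/√f = 1 ⇒ √f = 1/1 = 1 ⇒ f* = 1.
From the budget, 3·h = 9 − 3·1 = 6, so h* = 2.

f* = 1, h* = 2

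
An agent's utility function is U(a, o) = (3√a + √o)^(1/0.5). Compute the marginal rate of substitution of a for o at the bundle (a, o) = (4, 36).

For CES with ρ = 0.5, MRS = (3/1)·√(o/a).
At (4, 36): MRS = 9.
The indifference curve has slope −9 at this bundle.

MRS = 9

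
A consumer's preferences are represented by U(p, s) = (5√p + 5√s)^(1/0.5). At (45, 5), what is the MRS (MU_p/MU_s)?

MRS = 1/3

For CES with ρ = 0.5, MRS = √(s/p).
At (45, 5): MRS = 1/3.
The indifference curve has slope −1/3 at this bundle.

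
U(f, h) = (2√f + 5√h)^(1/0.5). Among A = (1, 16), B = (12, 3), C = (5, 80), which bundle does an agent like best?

Bundle C

Evaluate utility at each bundle:
U(A) = 484.000.
U(B) = 243.000.
U(C) = 2420.000.
Highest utility is C, so C ≻ A ≻ B.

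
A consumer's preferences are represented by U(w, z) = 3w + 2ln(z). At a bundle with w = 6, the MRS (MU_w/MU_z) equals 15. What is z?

MU_w = 3, MU_z = 2/z.
MRS = 3 ÷ (2/z).
MRS depends only on z: 1.5·z = 15 ⇒ z = 15/1.5 = 10.

z = 10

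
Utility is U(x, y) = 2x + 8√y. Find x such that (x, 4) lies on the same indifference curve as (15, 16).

x = 23

U(15, 16) = 62.
Set U(x, 4) = 62 and solve.
With y = 4: √4 = 2, so 2x = 62 − 8·2 = 46 and x = 23.
Check: U(23, 4) = 62.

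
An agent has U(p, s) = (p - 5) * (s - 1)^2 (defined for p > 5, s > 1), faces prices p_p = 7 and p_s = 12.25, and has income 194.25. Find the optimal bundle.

MU_p = (s−1)^2, MU_s = 2·(p−5)·(s−1).
MRS = (1/2)·(s−1)/(p−5).
Tangency: set MRS = p_p/p_s = 7/12.25 = 4/7.
So (1/2)·(s − 1)/(p − 5) = 4/7, i.e. (s − 1) = (8/7)·(p − 5).
Rewrite the budget in excess-of-subsistence terms: 7·(p − 5) + 12.25·(s − 1) = 194.25 − 7·5 − 12.25·1 = 147.
Substituting, 21·(p − 5) = 147, so p − 5 = 7 and p* = 12.
Then s − 1 = (8/7)·7 = 8, so s* = 9.

p* = 12, s* = 9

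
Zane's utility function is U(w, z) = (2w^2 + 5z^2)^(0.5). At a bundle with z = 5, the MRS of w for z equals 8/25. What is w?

For CES with ρ = 2, MRS = (2/5)·(z/w)^(-1).
Setting (2/5)·(5/w)^(-1) = 8/25 gives (5/w)^(-1) = 0.8, so 5/w = 1.25 and w = 4.

w = 4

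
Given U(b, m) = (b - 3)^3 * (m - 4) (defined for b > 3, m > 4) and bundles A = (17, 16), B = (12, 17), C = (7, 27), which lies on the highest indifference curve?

Evaluate utility at each bundle:
U(A) = 32928.
U(B) = 9477.
U(C) = 1472.
Highest utility is A, so A ≻ B ≻ C.

Bundle A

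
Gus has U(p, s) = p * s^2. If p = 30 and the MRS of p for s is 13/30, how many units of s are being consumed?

s = 26

MU_p = s^2 and MU_s = 2·p·s.
MRS = MU_p/MU_s = (1/2)·s/p.
Substitute p = 30: MRS = s/60. Setting s/60 = 13/30 gives s = (13/30)·60 = 26.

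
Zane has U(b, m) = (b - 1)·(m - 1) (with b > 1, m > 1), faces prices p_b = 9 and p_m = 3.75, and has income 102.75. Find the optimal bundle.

MU_b = (m−1), MU_m = (b−1).
MRS = (m−1)/(b−1).
Tangency: set MRS = p_b/p_m = 9/3.75 = 2.4.
So (m − 1)/(b − 1) = 2.4, i.e. (m − 1) = 2.4·(b − 1).
Rewrite the budget in excess-of-subsistence terms: 9·(b − 1) + 3.75·(m − 1) = 102.75 − 9·1 − 3.75·1 = 90.
Substituting, 18·(b − 1) = 90, so b − 1 = 5 and b* = 6.
Then m − 1 = 2.4·5 = 12, so m* = 13.

b* = 6, m* = 13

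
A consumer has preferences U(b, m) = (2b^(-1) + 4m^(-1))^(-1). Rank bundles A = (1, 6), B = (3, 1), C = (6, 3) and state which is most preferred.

Evaluate utility at each bundle:
U(A) = 0.375.
U(B) = 0.214.
U(C) = 0.600.
Highest utility is C, so C ≻ A ≻ B.

Bundle C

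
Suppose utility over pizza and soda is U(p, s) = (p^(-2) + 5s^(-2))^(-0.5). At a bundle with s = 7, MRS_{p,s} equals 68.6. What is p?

p = 1

For CES with ρ = -2, MRS = (1/5)·(s/p)^3.
Setting (1/5)·(7/p)^3 = 68.6 gives (7/p)^3 = 343, so 7/p = 7 and p = 1.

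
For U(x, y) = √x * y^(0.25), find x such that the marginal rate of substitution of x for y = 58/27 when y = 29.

x = 27

MU_x = 0.5·x^(-0.5)·y^(0.25) and MU_y = 0.25·√x·y^(-0.75).
MRS = MU_x/MU_y = (2)·y/x.
Substitute y = 29: MRS = 58/x. Setting 58/x = 58/27 gives x = 58/(58/27) = 27.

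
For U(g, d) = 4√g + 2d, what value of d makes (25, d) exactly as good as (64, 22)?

U(64, 22) = 76.
Set U(25, d) = 76 and solve.
With g = 25: √25 = 5, so 2d = 76 − 4·5 = 56 and d = 28.
Check: U(25, 28) = 76.

d = 28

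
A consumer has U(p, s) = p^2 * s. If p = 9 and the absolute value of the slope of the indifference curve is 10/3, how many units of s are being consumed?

MU_p = 2·p·s and MU_s = p^2.
MRS = MU_p/MU_s = (2/1)·s/p.
Substitute p = 9: MRS = s/4.5. Setting s/4.5 = 10/3 gives s = (10/3)·4.5 = 15.

s = 15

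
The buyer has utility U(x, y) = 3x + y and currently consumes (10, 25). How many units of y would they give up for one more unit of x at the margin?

MU_x = 3, MU_y = 1, so MRS = 3/1 = 3 at every bundle.
At (10, 25): MRS = 3.
The indifference curve has slope −3 at this bundle.

MRS = 3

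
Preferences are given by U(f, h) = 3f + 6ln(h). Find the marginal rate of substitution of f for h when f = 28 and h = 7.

MU_f = 3, MU_h = 6/h.
MRS = 3 ÷ (6/h).
At (28, 7): MRS = 3.5.
So at (28, 7) the consumer would give up 3.5 units of h for one more unit of f.

MRS = 3.5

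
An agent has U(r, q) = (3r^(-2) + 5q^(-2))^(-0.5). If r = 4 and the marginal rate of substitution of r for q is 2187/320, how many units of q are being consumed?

For CES with ρ = -2, MRS = (3/5)·(q/r)^3.
Setting (3/5)·(q/4)^3 = 2187/320 gives (q/4)^3 = 729/64, so q/4 = 2.25 and q = 9.

q = 9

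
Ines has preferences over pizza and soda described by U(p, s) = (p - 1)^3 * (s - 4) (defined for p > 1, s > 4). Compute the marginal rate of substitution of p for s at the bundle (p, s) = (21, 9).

MRS = 0.75

MU_p = 3·(p−1)^2·(s−4), MU_s = (p−1)^3.
MRS = (3/1)·(s−4)/(p−1).
At (21, 9): MRS = 0.75.
That is, one extra unit of p is worth 0.75 units of s at the margin.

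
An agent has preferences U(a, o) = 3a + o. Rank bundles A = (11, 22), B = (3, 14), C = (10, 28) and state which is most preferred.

Evaluate utility at each bundle:
U(A) = 55.
U(B) = 23.
U(C) = 58.
Highest utility is C, so C ≻ A ≻ B.

Bundle C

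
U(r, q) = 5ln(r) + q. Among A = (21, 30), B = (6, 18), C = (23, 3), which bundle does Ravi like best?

Evaluate utility at each bundle:
U(A) = 45.223.
U(B) = 26.959.
U(C) = 18.677.
Highest utility is A, so A ≻ B ≻ C.

Bundle A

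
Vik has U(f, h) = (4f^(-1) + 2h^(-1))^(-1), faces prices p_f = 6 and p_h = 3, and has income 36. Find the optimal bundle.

For CES with ρ = -1, MRS = (4/2)·(h/f)^2.
Tangency: set MRS = p_f/p_h = 6/3 = 2.
So (h/f)^2 = 1; taking the square root, h/f = 1, i.e. h = f.
Substitute into the budget 6·f + 3·h = 36: 9·f = 36, so f* = 4 and h* = 4.

f* = 4, h* = 4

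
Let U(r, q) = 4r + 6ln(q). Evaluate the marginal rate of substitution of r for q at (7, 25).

MU_r = 4, MU_q = 6/q.
MRS = 4 ÷ (6/q).
At (7, 25): MRS = 50/3.
That is, one extra unit of r is worth 50/3 units of q at the margin.

MRS = 50/3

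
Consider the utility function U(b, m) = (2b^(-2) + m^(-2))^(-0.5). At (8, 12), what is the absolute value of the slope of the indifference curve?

MRS = 6.75

For CES with ρ = -2, MRS = (2/1)·(m/b)^3.
At (8, 12): MRS = 6.75.
The indifference curve has slope −6.75 at this bundle.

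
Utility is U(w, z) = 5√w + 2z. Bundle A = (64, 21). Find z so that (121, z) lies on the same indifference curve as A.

z = 13.5

U(64, 21) = 82.
Set U(121, z) = 82 and solve.
With w = 121: √121 = 11, so 2z = 82 − 5·11 = 27 and z = 13.5.
Check: U(121, 13.5) = 82.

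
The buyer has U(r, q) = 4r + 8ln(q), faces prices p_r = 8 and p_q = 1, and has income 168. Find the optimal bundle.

MU_r = 4, MU_q = 8/q.
MRS = 4 ÷ (8/q).
Tangency: set MRS = p_r/p_q = 8/1 = 8.
MRS depends only on q: 0.5·q = 8 ⇒ q* = 8/0.5 = 16.
From the budget, 8·r = 168 − 1·16 = 152, so r* = 19.

r* = 19, q* = 16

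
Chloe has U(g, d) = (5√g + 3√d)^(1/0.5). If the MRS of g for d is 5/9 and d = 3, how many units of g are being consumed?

For CES with ρ = 0.5, MRS = (5/3)·√(d/g).
Setting (5/3)·√(3/g) = 5/9 gives √(3/g) = 1/3, so 3/g = 1/9 and g = 27.

g = 27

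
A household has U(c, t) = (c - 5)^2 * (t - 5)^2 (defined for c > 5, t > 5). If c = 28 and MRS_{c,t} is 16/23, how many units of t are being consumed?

MU_c = 2·(c−5)·(t−5)^2, MU_t = 2·(c−5)^2·(t−5).
MRS = (t−5)/(c−5).
Substitute c = 28: MRS = (t − 5)/23. Setting this equal to 16/23 gives t − 5 = (16/23)·23 = 16, so t = 21.

t = 21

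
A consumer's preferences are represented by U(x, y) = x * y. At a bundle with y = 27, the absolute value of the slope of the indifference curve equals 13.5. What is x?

x = 2

MU_x = y and MU_y = x.
MRS = MU_x/MU_y = y/x.
Substitute y = 27: MRS = 27/x. Setting 27/x = 13.5 gives x = 27/13.5 = 2.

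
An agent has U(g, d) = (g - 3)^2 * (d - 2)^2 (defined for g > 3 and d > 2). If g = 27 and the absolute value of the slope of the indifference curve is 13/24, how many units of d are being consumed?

d = 15

MU_g = 2·(g−3)·(d−2)^2, MU_d = 2·(g−3)^2·(d−2).
MRS = (d−2)/(g−3).
Substitute g = 27: MRS = (d − 2)/24. Setting this equal to 13/24 gives d − 2 = (13/24)·24 = 13, so d = 15.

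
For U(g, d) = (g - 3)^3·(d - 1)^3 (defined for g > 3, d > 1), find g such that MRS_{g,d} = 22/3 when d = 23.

g = 6

MU_g = 3·(g−3)^2·(d−1)^3, MU_d = 3·(g−3)^3·(d−1)^2.
MRS = (d−1)/(g−3).
Substitute d = 23: MRS = 22/(g − 3). Setting this equal to 22/3 gives g − 3 = 22/(22/3) = 3, so g = 6.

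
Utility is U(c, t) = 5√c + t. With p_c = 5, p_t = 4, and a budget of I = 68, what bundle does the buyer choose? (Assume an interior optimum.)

MU_c = 5/(2√c), MU_t = 1.
MRS = 5/(2√c) ÷ 1.
Tangency: set MRS = p_c/p_t = 5/4 = 1.25.
MRS depends only on c: 2.5/√c = 1.25 ⇒ √c = 2.5/1.25 = 2 ⇒ c* = 4.
From the budget, 4·t = 68 − 5·4 = 48, so t* = 12.

c* = 4, t* = 12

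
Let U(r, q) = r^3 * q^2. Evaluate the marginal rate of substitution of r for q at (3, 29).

MU_r = 3·r^2·q^2 and MU_q = 2·r^3·q.
MRS = MU_r/MU_q = (3/2)·q/r.
At (3, 29): MRS = 14.5.
So at (3, 29) the consumer would give up 14.5 units of q for one more unit of r.

MRS = 14.5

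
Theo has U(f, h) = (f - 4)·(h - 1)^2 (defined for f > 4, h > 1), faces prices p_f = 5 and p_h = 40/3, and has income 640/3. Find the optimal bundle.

f* = 16, h* = 10

MU_f = (h−1)^2, MU_h = 2·(f−4)·(h−1).
MRS = (1/2)·(h−1)/(f−4).
Tangency: set MRS = p_f/p_h = 5/(40/3) = 0.375.
So (1/2)·(h − 1)/(f − 4) = 0.375, i.e. (h − 1) = 0.75·(f − 4).
Rewrite the budget in excess-of-subsistence terms: 5·(f − 4) + (40/3)·(h − 1) = 640/3 − 5·4 − (40/3)·1 = 180.
Substituting, 15·(f − 4) = 180, so f − 4 = 12 and f* = 16.
Then h − 1 = 0.75·12 = 9, so h* = 10.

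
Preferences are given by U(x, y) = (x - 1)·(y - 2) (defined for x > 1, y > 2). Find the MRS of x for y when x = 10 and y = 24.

MU_x = (y−2), MU_y = (x−1).
MRS = (y−2)/(x−1).
At (10, 24): MRS = 22/9.
So at (10, 24) the consumer would give up 22/9 units of y for one more unit of x.

MRS = 22/9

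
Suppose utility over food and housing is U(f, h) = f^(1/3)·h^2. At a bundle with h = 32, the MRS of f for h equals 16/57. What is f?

f = 19

MU_f = 1/3·f^(-2/3)·h^2 and MU_h = 2·f^(1/3)·h.
MRS = MU_f/MU_h = (1/6)·h/f.
Substitute h = 32: MRS = (16/3)/f. Setting (16/3)/f = 16/57 gives f = (16/3)/(16/57) = 19.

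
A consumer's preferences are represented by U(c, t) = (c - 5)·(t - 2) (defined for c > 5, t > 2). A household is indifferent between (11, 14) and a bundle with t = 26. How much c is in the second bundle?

c = 8

U(11, 14) = 72.
Set U(c, 26) = 72 and solve.
With t = 26: (26 − 2) = 24, so (c − 5) = 72/24 = 3.
So c = 5 + 3 = 8.
Check: U(8, 26) = 72.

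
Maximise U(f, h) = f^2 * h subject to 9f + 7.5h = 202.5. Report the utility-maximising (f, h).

MU_f = 2·f·h and MU_h = f^2.
MRS = MU_f/MU_h = (2/1)·h/f.
Tangency: set MRS = p_f/p_h = 9/7.5 = 1.2.
So (2/1)·h/f = 1.2, i.e. h = 0.6·f.
Substitute into the budget 9·f + 7.5·h = 202.5: 13.5·f = 202.5, so f* = 15.
Then h* = 0.6·15 = 9.

f* = 15, h* = 9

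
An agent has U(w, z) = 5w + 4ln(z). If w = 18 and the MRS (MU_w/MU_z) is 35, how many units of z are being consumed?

z = 28

MU_w = 5, MU_z = 4/z.
MRS = 5 ÷ (4/z).
MRS depends only on z: 1.25·z = 35 ⇒ z = 35/1.25 = 28.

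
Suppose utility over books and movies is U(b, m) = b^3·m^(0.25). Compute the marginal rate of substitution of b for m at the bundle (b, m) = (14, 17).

MU_b = 3·b^2·m^(0.25) and MU_m = 0.25·b^3·m^(-0.75).
MRS = MU_b/MU_m = (12)·m/b.
At (14, 17): MRS = 102/7.
So at (14, 17) the consumer would give up 102/7 units of m for one more unit of b.

MRS = 102/7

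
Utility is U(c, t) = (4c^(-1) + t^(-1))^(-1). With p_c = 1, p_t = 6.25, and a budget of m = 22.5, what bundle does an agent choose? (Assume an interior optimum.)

For CES with ρ = -1, MRS = (4/1)·(t/c)^2.
Tangency: set MRS = p_c/p_t = 1/6.25 = 4/25.
So (t/c)^2 = 1/25; taking the square root, t/c = 0.2, i.e. t = 0.2·c.
Substitute into the budget 1·c + 6.25·t = 22.5: 2.25·c = 22.5, so c* = 10 and t* = 0.2·10 = 2.

c* = 10, t* = 2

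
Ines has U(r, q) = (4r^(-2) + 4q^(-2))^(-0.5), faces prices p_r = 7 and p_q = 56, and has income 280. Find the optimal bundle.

r* = 8, q* = 4

For CES with ρ = -2, MRS = (q/r)^3.
Tangency: set MRS = p_r/p_q = 7/56 = 0.125.
So (q/r)^3 = 0.125; taking the cube root, q/r = 0.5, i.e. q = 0.5·r.
Substitute into the budget 7·r + 56·q = 280: 35·r = 280, so r* = 8 and q* = 0.5·8 = 4.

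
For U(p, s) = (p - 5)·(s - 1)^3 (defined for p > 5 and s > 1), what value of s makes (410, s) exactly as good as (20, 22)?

U(20, 22) = 138915.
Set U(410, s) = 138915 and solve.
With p = 410: (410 − 5) = 405, so (s − 1)^3 = 138915/405 = 343.
Taking the cube root (with s > 1): s − 1 = 7, so s = 8.
Check: U(410, 8) = 138915.

s = 8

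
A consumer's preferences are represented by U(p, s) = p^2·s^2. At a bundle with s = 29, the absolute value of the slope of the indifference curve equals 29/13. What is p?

MU_p = 2·p·s^2 and MU_s = 2·p^2·s.
MRS = MU_p/MU_s = s/p.
Substitute s = 29: MRS = 29/p. Setting 29/p = 29/13 gives p = 29/(29/13) = 13.

p = 13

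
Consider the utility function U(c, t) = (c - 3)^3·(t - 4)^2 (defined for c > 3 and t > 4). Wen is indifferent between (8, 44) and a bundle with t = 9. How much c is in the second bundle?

c = 23

U(8, 44) = 200000.
Set U(c, 9) = 200000 and solve.
With t = 9: (9 − 4)^2 = 25, so (c − 3)^3 = 200000/25 = 8000.
Taking the cube root (with c > 3): c − 3 = 20, so c = 23.
Check: U(23, 9) = 200000.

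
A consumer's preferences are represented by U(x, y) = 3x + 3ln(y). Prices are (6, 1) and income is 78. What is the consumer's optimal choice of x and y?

x* = 12, y* = 6

MU_x = 3, MU_y = 3/y.
MRS = 3 ÷ (3/y).
Tangency: set MRS = p_x/p_y = 6/1 = 6.
MRS depends only on y: y = 6 ⇒ y* = 6.
From the budget, 6·x = 78 − 1·6 = 72, so x* = 12.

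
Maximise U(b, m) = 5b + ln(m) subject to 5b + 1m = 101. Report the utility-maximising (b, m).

b* = 20, m* = 1

MU_b = 5, MU_m = 1/m.
MRS = 5 ÷ (1/m).
Tangency: set MRS = p_b/p_m = 5/1 = 5.
MRS depends only on m: 5·m = 5 ⇒ m* = 5/5 = 1.
From the budget, 5·b = 101 − 1·1 = 100, so b* = 20.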